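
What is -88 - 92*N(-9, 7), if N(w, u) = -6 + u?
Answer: -180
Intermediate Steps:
-88 - 92*N(-9, 7) = -88 - 92*(-6 + 7) = -88 - 92*1 = -88 - 92 = -180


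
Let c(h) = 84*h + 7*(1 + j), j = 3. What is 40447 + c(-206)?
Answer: 23171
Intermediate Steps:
c(h) = 28 + 84*h (c(h) = 84*h + 7*(1 + 3) = 84*h + 7*4 = 84*h + 28 = 28 + 84*h)
40447 + c(-206) = 40447 + (28 + 84*(-206)) = 40447 + (28 - 17304) = 40447 - 17276 = 23171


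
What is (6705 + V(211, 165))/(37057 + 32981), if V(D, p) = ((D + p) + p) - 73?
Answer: 797/7782 ≈ 0.10242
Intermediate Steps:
V(D, p) = -73 + D + 2*p (V(D, p) = (D + 2*p) - 73 = -73 + D + 2*p)
(6705 + V(211, 165))/(37057 + 32981) = (6705 + (-73 + 211 + 2*165))/(37057 + 32981) = (6705 + (-73 + 211 + 330))/70038 = (6705 + 468)*(1/70038) = 7173*(1/70038) = 797/7782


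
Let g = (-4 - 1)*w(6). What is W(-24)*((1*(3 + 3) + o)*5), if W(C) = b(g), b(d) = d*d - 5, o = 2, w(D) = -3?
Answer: 8800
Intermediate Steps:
g = 15 (g = (-4 - 1)*(-3) = -5*(-3) = 15)
b(d) = -5 + d² (b(d) = d² - 5 = -5 + d²)
W(C) = 220 (W(C) = -5 + 15² = -5 + 225 = 220)
W(-24)*((1*(3 + 3) + o)*5) = 220*((1*(3 + 3) + 2)*5) = 220*((1*6 + 2)*5) = 220*((6 + 2)*5) = 220*(8*5) = 220*40 = 8800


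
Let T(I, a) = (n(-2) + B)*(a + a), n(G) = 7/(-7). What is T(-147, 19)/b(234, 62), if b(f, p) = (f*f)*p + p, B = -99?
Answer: -1900/1697467 ≈ -0.0011193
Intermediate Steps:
b(f, p) = p + p*f² (b(f, p) = f²*p + p = p*f² + p = p + p*f²)
n(G) = -1 (n(G) = 7*(-⅐) = -1)
T(I, a) = -200*a (T(I, a) = (-1 - 99)*(a + a) = -200*a)
T(-147, 19)/b(234, 62) = (-200*19)/((62*(1 + 234²))) = -3800*1/(62*(1 + 54756)) = -3800/(62*54757) = -3800/3394934 = -3800*1/3394934 = -1900/1697467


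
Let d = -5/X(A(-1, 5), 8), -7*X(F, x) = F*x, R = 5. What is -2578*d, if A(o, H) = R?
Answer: -9023/4 ≈ -2255.8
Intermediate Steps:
A(o, H) = 5
X(F, x) = -F*x/7
d = 7/8 (d = -5/((-1/7*5*8)) = -5/(-40/7) = -5*(-7/40) = 7/8 ≈ 0.87500)
-2578*d = -2578*7/8 = -9023/4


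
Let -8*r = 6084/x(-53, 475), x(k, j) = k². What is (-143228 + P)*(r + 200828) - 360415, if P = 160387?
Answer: 19357620078627/5618 ≈ 3.4456e+9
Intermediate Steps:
r = -1521/5618 (r = -1521/(2*((-53)²)) = -1521/(2*2809) = -⅛*6084/2809 = -1521/5618 ≈ -0.27074)
(-143228 + P)*(r + 200828) - 360415 = (-143228 + 160387)*(-1521/5618 + 200828) - 360415 = 17159*(1128250183/5618) - 360415 = 19359644890097/5618 - 360415 = 19357620078627/5618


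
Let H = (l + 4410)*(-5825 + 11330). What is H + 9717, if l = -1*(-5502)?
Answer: 54575277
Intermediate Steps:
l = 5502
H = 54565560 (H = (5502 + 4410)*(-5825 + 11330) = 9912*5505 = 54565560)
H + 9717 = 54565560 + 9717 = 54575277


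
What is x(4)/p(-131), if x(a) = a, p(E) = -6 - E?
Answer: 4/125 ≈ 0.032000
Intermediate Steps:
x(4)/p(-131) = 4/(-6 - 1*(-131)) = 4/(-6 + 131) = 4/125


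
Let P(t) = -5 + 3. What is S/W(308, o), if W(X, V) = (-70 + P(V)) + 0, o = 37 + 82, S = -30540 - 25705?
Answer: 56245/72 ≈ 781.18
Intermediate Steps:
S = -56245
P(t) = -2
o = 119
W(X, V) = -72 (W(X, V) = (-70 - 2) + 0 = -72 + 0 = -72)
S/W(308, o) = -56245/(-72) = -56245*(-1/72) = 56245/72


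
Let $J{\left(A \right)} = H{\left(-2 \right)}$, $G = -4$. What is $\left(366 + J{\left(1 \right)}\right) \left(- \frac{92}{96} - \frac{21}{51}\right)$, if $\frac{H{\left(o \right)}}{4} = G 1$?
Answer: $- \frac{97825}{204} \approx -479.53$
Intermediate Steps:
$H{\left(o \right)} = -16$ ($H{\left(o \right)} = 4 \left(\left(-4\right) 1\right) = 4 \left(-4\right) = -16$)
$J{\left(A \right)} = -16$
$\left(366 + J{\left(1 \right)}\right) \left(- \frac{92}{96} - \frac{21}{51}\right) = \left(366 - 16\right) \left(- \frac{92}{96} - \frac{21}{51}\right) = 350 \left(\left(-92\right) \frac{1}{96} - \frac{7}{17}\right) = 350 \left(- \frac{23}{24} - \frac{7}{17}\right) = 350 \left(- \frac{559}{408}\right) = - \frac{97825}{204}$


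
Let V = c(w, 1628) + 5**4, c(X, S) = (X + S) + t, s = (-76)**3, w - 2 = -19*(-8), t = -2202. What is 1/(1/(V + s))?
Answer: -438771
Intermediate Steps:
w = 154 (w = 2 - 19*(-8) = 2 + 152 = 154)
s = -438976
c(X, S) = -2202 + S + X (c(X, S) = (X + S) - 2202 = (S + X) - 2202 = -2202 + S + X)
V = 205 (V = (-2202 + 1628 + 154) + 5**4 = -420 + 625 = 205)
1/(1/(V + s)) = 1/(1/(205 - 438976)) = 1/(1/(-438771)) = 1/(-1/438771) = -438771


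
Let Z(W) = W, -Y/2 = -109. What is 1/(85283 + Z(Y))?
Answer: 1/85501 ≈ 1.1696e-5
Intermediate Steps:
Y = 218 (Y = -2*(-109) = 218)
1/(85283 + Z(Y)) = 1/(85283 + 218) = 1/85501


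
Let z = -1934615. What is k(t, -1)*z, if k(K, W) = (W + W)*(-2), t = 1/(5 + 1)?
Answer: -7738460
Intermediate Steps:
t = 1/6 ≈ 0.16667
k(K, W) = -4*W (k(K, W) = (2*W)*(-2) = -4*W)
k(t, -1)*z = -4*(-1)*(-1934615) = 4*(-1934615) = -7738460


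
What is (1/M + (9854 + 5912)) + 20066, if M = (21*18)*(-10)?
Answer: 135444959/3780 ≈ 35832.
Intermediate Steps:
M = -3780 (M = 378*(-10) = -3780)
(1/M + (9854 + 5912)) + 20066 = (1/(-3780) + (9854 + 5912)) + 20066 = (-1/3780 + 15766) + 20066 = 59595479/3780 + 20066 = 135444959/3780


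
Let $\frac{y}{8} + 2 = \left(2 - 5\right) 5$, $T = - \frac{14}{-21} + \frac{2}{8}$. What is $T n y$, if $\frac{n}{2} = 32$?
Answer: $- \frac{23936}{3} \approx -7978.7$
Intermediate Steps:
$n = 64$ ($n = 2 \cdot 32 = 64$)
$T = \frac{11}{12}$ ($T = \left(-14\right) \left(- \frac{1}{21}\right) + 2 \cdot \frac{1}{8} = \frac{2}{3} + \frac{1}{4} = \frac{11}{12} \approx 0.91667$)
$y = -136$ ($y = -16 + 8 \left(2 - 5\right) 5 = -16 + 8 \left(\left(-3\right) 5\right) = -16 + 8 \left(-15\right) = -16 - 120 = -136$)
$T n y = \frac{11}{12} \cdot 64 \left(-136\right) = \frac{176}{3} \left(-136\right) = - \frac{23936}{3}$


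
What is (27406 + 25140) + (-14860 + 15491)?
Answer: 53177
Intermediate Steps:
(27406 + 25140) + (-14860 + 15491) = 52546 + 631 = 53177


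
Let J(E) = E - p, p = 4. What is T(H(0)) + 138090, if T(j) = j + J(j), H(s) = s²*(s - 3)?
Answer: 138086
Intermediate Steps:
J(E) = -4 + E (J(E) = E - 1*4 = E - 4 = -4 + E)
H(s) = s²*(-3 + s)
T(j) = -4 + 2*j (T(j) = j + (-4 + j) = -4 + 2*j)
T(H(0)) + 138090 = (-4 + 2*(0²*(-3 + 0))) + 138090 = (-4 + 2*(0*(-3))) + 138090 = (-4 + 2*0) + 138090 = (-4 + 0) + 138090 = -4 + 138090 = 138086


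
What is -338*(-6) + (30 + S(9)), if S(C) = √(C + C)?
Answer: 2058 + 3*√2 ≈ 2062.2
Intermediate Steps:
S(C) = √2*√C (S(C) = √(2*C) = √2*√C)
-338*(-6) + (30 + S(9)) = -338*(-6) + (30 + √2*√9) = 2028 + (30 + √2*3) = 2028 + (30 + 3*√2) = 2058 + 3*√2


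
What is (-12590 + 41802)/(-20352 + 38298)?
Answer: 14606/8973 ≈ 1.6278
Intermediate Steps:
(-12590 + 41802)/(-20352 + 38298) = 29212/17946 = 29212*(1/17946) = 14606/8973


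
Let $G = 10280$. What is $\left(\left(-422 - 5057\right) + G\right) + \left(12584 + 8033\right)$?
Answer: $25418$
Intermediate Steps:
$\left(\left(-422 - 5057\right) + G\right) + \left(12584 + 8033\right) = \left(\left(-422 - 5057\right) + 10280\right) + \left(12584 + 8033\right) = \left(\left(-422 - 5057\right) + 10280\right) + 20617 = \left(-5479 + 10280\right) + 20617 = 4801 + 20617 = 25418$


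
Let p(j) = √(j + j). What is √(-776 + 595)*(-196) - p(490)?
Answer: -14*√5 - 196*I*√181 ≈ -31.305 - 2636.9*I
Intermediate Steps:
p(j) = √2*√j (p(j) = √(2*j) = √2*√j)
√(-776 + 595)*(-196) - p(490) = √(-776 + 595)*(-196) - √2*√490 = √(-181)*(-196) - √2*7*√10 = (I*√181)*(-196) - 14*√5 = -196*I*√181 - 14*√5 = -14*√5 - 196*I*√181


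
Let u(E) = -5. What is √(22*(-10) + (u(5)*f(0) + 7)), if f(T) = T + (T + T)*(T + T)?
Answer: I*√213 ≈ 14.595*I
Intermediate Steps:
f(T) = T + 4*T² (f(T) = T + (2*T)*(2*T) = T + 4*T²)
√(22*(-10) + (u(5)*f(0) + 7)) = √(22*(-10) + (-0*(1 + 4*0) + 7)) = √(-220 + (-0*(1 + 0) + 7)) = √(-220 + (-0 + 7)) = √(-220 + (-5*0 + 7)) = √(-220 + (0 + 7)) = √(-220 + 7) = √(-213) = I*√213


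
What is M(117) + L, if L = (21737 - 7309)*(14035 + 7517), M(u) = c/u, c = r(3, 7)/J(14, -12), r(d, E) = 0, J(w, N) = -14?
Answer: 310952256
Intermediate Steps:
c = 0 (c = 0/(-14) = 0*(-1/14) = 0)
M(u) = 0 (M(u) = 0/u = 0)
L = 310952256 (L = 14428*21552 = 310952256)
M(117) + L = 0 + 310952256 = 310952256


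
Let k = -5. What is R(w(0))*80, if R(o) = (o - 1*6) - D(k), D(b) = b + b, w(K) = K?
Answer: 320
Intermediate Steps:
D(b) = 2*b
R(o) = 4 + o (R(o) = (o - 1*6) - 2*(-5) = (o - 6) - 1*(-10) = (-6 + o) + 10 = 4 + o)
R(w(0))*80 = (4 + 0)*80 = 4*80 = 320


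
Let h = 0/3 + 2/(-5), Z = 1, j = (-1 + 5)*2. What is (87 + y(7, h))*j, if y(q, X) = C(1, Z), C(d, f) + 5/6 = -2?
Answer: 2020/3 ≈ 673.33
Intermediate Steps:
j = 8 (j = 4*2 = 8)
h = -2/5 (h = 0*(1/3) + 2*(-1/5) = 0 - 2/5 = -2/5 ≈ -0.40000)
C(d, f) = -17/6 (C(d, f) = -5/6 - 2 = -17/6)
y(q, X) = -17/6
(87 + y(7, h))*j = (87 - 17/6)*8 = (505/6)*8 = 2020/3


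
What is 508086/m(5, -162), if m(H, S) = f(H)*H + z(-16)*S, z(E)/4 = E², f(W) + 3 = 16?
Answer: -508086/165823 ≈ -3.0640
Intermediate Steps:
f(W) = 13 (f(W) = -3 + 16 = 13)
z(E) = 4*E²
m(H, S) = 13*H + 1024*S (m(H, S) = 13*H + (4*(-16)²)*S = 13*H + (4*256)*S = 13*H + 1024*S)
508086/m(5, -162) = 508086/(13*5 + 1024*(-162)) = 508086/(65 - 165888) = 508086/(-165823) = 508086*(-1/165823) = -508086/165823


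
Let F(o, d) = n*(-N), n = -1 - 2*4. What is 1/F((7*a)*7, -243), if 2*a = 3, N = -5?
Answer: -1/45 ≈ -0.022222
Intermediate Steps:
a = 3/2 (a = (1/2)*3 = 3/2 ≈ 1.5000)
n = -9 (n = -1 - 8 = -9)
F(o, d) = -45 (F(o, d) = -(-9)*(-5) = -9*5 = -45)
1/F((7*a)*7, -243) = 1/(-45) = -1/45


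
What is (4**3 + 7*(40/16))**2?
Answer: 26569/4 ≈ 6642.3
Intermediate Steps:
(4**3 + 7*(40/16))**2 = (64 + 7*(40*(1/16)))**2 = (64 + 7*(5/2))**2 = (64 + 35/2)**2 = (163/2)**2 = 26569/4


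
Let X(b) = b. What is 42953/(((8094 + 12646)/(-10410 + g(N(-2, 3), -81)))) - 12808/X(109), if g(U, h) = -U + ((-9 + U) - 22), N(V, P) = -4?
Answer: -49149115677/2260660 ≈ -21741.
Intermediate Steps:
g(U, h) = -31 (g(U, h) = -U + (-31 + U) = -31)
42953/(((8094 + 12646)/(-10410 + g(N(-2, 3), -81)))) - 12808/X(109) = 42953/(((8094 + 12646)/(-10410 - 31))) - 12808/109 = 42953/((20740/(-10441))) - 12808*1/109 = 42953/((20740*(-1/10441))) - 12808/109 = 42953/(-20740/10441) - 12808/109 = 42953*(-10441/20740) - 12808/109 = -448472273/20740 - 12808/109 = -49149115677/2260660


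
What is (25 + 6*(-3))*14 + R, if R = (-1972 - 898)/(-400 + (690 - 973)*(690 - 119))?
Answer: 15878184/161993 ≈ 98.018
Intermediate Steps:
R = 2870/161993 (R = -2870/(-400 - 283*571) = -2870/(-400 - 161593) = -2870/(-161993) = -2870*(-1/161993) = 2870/161993 ≈ 0.017717)
(25 + 6*(-3))*14 + R = (25 + 6*(-3))*14 + 2870/161993 = (25 - 18)*14 + 2870/161993 = 7*14 + 2870/161993 = 98 + 2870/161993 = 15878184/161993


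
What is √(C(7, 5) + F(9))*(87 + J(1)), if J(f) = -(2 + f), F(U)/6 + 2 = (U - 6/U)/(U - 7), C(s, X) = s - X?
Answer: 84*√15 ≈ 325.33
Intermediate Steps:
F(U) = -12 + 6*(U - 6/U)/(-7 + U) (F(U) = -12 + 6*((U - 6/U)/(U - 7)) = -12 + 6*((U - 6/U)/(-7 + U)) = -12 + 6*(U - 6/U)/(-7 + U))
J(f) = -2 - f
√(C(7, 5) + F(9))*(87 + J(1)) = √((7 - 1*5) + 6*(-6 - 1*9² + 14*9)/(9*(-7 + 9)))*(87 + (-2 - 1*1)) = √((7 - 5) + 6*(⅑)*(-6 - 1*81 + 126)/2)*(87 + (-2 - 1)) = √(2 + 6*(⅑)*(½)*(-6 - 81 + 126))*(87 - 3) = √(2 + 6*(⅑)*(½)*39)*84 = √(2 + 13)*84 = √15*84 = 84*√15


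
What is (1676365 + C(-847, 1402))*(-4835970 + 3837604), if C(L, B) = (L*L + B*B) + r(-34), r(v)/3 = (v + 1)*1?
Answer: -4352155938114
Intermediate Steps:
r(v) = 3 + 3*v (r(v) = 3*((v + 1)*1) = 3*((1 + v)*1) = 3*(1 + v) = 3 + 3*v)
C(L, B) = -99 + B² + L² (C(L, B) = (L*L + B*B) + (3 + 3*(-34)) = (L² + B²) + (3 - 102) = (B² + L²) - 99 = -99 + B² + L²)
(1676365 + C(-847, 1402))*(-4835970 + 3837604) = (1676365 + (-99 + 1402² + (-847)²))*(-4835970 + 3837604) = (1676365 + (-99 + 1965604 + 717409))*(-998366) = (1676365 + 2682914)*(-998366) = 4359279*(-998366) = -4352155938114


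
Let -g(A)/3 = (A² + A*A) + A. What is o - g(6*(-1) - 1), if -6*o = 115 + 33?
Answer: 745/3 ≈ 248.33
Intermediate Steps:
o = -74/3 (o = -(115 + 33)/6 = -⅙*148 = -74/3 ≈ -24.667)
g(A) = -6*A² - 3*A (g(A) = -3*((A² + A*A) + A) = -3*((A² + A²) + A) = -3*(2*A² + A) = -3*(A + 2*A²) = -6*A² - 3*A)
o - g(6*(-1) - 1) = -74/3 - (-3)*(6*(-1) - 1)*(1 + 2*(6*(-1) - 1)) = -74/3 - (-3)*(-6 - 1)*(1 + 2*(-6 - 1)) = -74/3 - (-3)*(-7)*(1 + 2*(-7)) = -74/3 - (-3)*(-7)*(1 - 14) = -74/3 - (-3)*(-7)*(-13) = -74/3 - 1*(-273) = -74/3 + 273 = 745/3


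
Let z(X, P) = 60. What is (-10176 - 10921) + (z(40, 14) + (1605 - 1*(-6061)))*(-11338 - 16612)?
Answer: -215962797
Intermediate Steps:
(-10176 - 10921) + (z(40, 14) + (1605 - 1*(-6061)))*(-11338 - 16612) = (-10176 - 10921) + (60 + (1605 - 1*(-6061)))*(-11338 - 16612) = -21097 + (60 + (1605 + 6061))*(-27950) = -21097 + (60 + 7666)*(-27950) = -21097 + 7726*(-27950) = -21097 - 215941700 = -215962797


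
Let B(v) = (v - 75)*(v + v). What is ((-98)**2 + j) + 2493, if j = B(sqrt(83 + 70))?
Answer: 12403 - 450*sqrt(17) ≈ 10548.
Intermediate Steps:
B(v) = 2*v*(-75 + v) (B(v) = (-75 + v)*(2*v) = 2*v*(-75 + v))
j = 6*sqrt(17)*(-75 + 3*sqrt(17)) (j = 2*sqrt(83 + 70)*(-75 + sqrt(83 + 70)) = 2*sqrt(153)*(-75 + sqrt(153)) = 2*(3*sqrt(17))*(-75 + 3*sqrt(17)) = 6*sqrt(17)*(-75 + 3*sqrt(17)) ≈ -1549.4)
((-98)**2 + j) + 2493 = ((-98)**2 + (306 - 450*sqrt(17))) + 2493 = (9604 + (306 - 450*sqrt(17))) + 2493 = (9910 - 450*sqrt(17)) + 2493 = 12403 - 450*sqrt(17)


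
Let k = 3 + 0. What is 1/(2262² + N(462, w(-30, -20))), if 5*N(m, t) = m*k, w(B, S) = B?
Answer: 5/25584606 ≈ 1.9543e-7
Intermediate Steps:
k = 3
N(m, t) = 3*m/5 (N(m, t) = (m*3)/5 = (3*m)/5 = 3*m/5)
1/(2262² + N(462, w(-30, -20))) = 1/(2262² + (⅗)*462) = 1/(5116644 + 1386/5) = 1/(25584606/5) = 5/25584606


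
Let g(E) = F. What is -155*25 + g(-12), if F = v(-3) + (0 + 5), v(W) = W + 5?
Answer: -3868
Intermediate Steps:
v(W) = 5 + W
F = 7 (F = (5 - 3) + (0 + 5) = 2 + 5 = 7)
g(E) = 7
-155*25 + g(-12) = -155*25 + 7 = -3875 + 7 = -3868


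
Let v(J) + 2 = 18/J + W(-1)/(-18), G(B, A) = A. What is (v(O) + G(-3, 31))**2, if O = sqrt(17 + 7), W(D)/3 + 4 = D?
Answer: 32527/36 + 179*sqrt(6)/2 ≈ 1122.8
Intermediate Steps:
W(D) = -12 + 3*D
O = 2*sqrt(6) (O = sqrt(24) = 2*sqrt(6) ≈ 4.8990)
v(J) = -7/6 + 18/J (v(J) = -2 + (18/J + (-12 + 3*(-1))/(-18)) = -2 + (18/J + (-12 - 3)*(-1/18)) = -2 + (18/J - 15*(-1/18)) = -2 + (18/J + 5/6) = -2 + (5/6 + 18/J) = -7/6 + 18/J)
(v(O) + G(-3, 31))**2 = ((-7/6 + 18/((2*sqrt(6)))) + 31)**2 = ((-7/6 + 18*(sqrt(6)/12)) + 31)**2 = ((-7/6 + 3*sqrt(6)/2) + 31)**2 = (179/6 + 3*sqrt(6)/2)**2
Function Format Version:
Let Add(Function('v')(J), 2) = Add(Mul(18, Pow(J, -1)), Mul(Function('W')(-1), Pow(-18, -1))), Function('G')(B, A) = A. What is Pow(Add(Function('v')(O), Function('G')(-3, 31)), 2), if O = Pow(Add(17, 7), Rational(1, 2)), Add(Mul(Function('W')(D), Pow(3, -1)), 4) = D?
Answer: Add(Rational(32527, 36), Mul(Rational(179, 2), Pow(6, Rational(1, 2)))) ≈ 1122.8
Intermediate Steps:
Function('W')(D) = Add(-12, Mul(3, D))
O = Mul(2, Pow(6, Rational(1, 2))) (O = Pow(24, Rational(1, 2)) = Mul(2, Pow(6, Rational(1, 2))) ≈ 4.8990)
Function('v')(J) = Add(Rational(-7, 6), Mul(18, Pow(J, -1))) (Function('v')(J) = Add(-2, Add(Mul(18, Pow(J, -1)), Mul(Add(-12, Mul(3, -1)), Pow(-18, -1)))) = Add(-2, Add(Mul(18, Pow(J, -1)), Mul(Add(-12, -3), Rational(-1, 18)))) = Add(-2, Add(Mul(18, Pow(J, -1)), Mul(-15, Rational(-1, 18)))) = Add(-2, Add(Mul(18, Pow(J, -1)), Rational(5, 6))) = Add(-2, Add(Rational(5, 6), Mul(18, Pow(J, -1)))) = Add(Rational(-7, 6), Mul(18, Pow(J, -1))))
Pow(Add(Function('v')(O), Function('G')(-3, 31)), 2) = Pow(Add(Add(Rational(-7, 6), Mul(18, Pow(Mul(2, Pow(6, Rational(1, 2))), -1))), 31), 2) = Pow(Add(Add(Rational(-7, 6), Mul(18, Mul(Rational(1, 12), Pow(6, Rational(1, 2))))), 31), 2) = Pow(Add(Add(Rational(-7, 6), Mul(Rational(3, 2), Pow(6, Rational(1, 2)))), 31), 2) = Pow(Add(Rational(179, 6), Mul(Rational(3, 2), Pow(6, Rational(1, 2)))), 2)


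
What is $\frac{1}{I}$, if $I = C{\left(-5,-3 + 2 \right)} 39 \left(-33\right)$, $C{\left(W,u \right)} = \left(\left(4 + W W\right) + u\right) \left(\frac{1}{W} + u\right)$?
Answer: $\frac{5}{216216} \approx 2.3125 \cdot 10^{-5}$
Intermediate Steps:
$C{\left(W,u \right)} = \left(u + \frac{1}{W}\right) \left(4 + u + W^{2}\right)$ ($C{\left(W,u \right)} = \left(\left(4 + W^{2}\right) + u\right) \left(u + \frac{1}{W}\right) = \left(4 + u + W^{2}\right) \left(u + \frac{1}{W}\right) = \left(u + \frac{1}{W}\right) \left(4 + u + W^{2}\right)$)
$I = \frac{216216}{5}$ ($I = \frac{4 + \left(-3 + 2\right) - 5 \left(-5 + \left(-3 + 2\right)^{2} + 4 \left(-3 + 2\right) + \left(-3 + 2\right) \left(-5\right)^{2}\right)}{-5} \cdot 39 \left(-33\right) = - \frac{4 - 1 - 5 \left(-5 + \left(-1\right)^{2} + 4 \left(-1\right) - 25\right)}{5} \cdot 39 \left(-33\right) = - \frac{4 - 1 - 5 \left(-5 + 1 - 4 - 25\right)}{5} \cdot 39 \left(-33\right) = - \frac{4 - 1 - -165}{5} \cdot 39 \left(-33\right) = - \frac{4 - 1 + 165}{5} \cdot 39 \left(-33\right) = \left(- \frac{1}{5}\right) 168 \cdot 39 \left(-33\right) = \left(- \frac{168}{5}\right) 39 \left(-33\right) = \left(- \frac{6552}{5}\right) \left(-33\right) = \frac{216216}{5} \approx 43243.0$)
$\frac{1}{I} = \frac{1}{\frac{216216}{5}} = \frac{5}{216216}$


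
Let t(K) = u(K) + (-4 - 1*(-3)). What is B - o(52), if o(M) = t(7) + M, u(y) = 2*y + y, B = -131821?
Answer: -131893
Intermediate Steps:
u(y) = 3*y
t(K) = -1 + 3*K (t(K) = 3*K + (-4 - 1*(-3)) = 3*K + (-4 + 3) = 3*K - 1 = -1 + 3*K)
o(M) = 20 + M (o(M) = (-1 + 3*7) + M = (-1 + 21) + M = 20 + M)
B - o(52) = -131821 - (20 + 52) = -131821 - 1*72 = -131821 - 72 = -131893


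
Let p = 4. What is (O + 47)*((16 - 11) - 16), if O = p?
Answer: -561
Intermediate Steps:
O = 4
(O + 47)*((16 - 11) - 16) = (4 + 47)*((16 - 11) - 16) = 51*(5 - 16) = 51*(-11) = -561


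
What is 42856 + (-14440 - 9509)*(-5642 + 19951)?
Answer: -342643385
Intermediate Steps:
42856 + (-14440 - 9509)*(-5642 + 19951) = 42856 - 23949*14309 = 42856 - 342686241 = -342643385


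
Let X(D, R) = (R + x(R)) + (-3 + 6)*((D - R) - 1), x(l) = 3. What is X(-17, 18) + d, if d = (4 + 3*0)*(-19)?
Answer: -163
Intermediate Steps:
X(D, R) = -2*R + 3*D (X(D, R) = (R + 3) + (-3 + 6)*((D - R) - 1) = (3 + R) + 3*(-1 + D - R) = (3 + R) + (-3 - 3*R + 3*D) = -2*R + 3*D)
d = -76 (d = (4 + 0)*(-19) = 4*(-19) = -76)
X(-17, 18) + d = (-2*18 + 3*(-17)) - 76 = (-36 - 51) - 76 = -87 - 76 = -163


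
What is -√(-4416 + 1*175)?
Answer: -I*√4241 ≈ -65.123*I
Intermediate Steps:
-√(-4416 + 1*175) = -√(-4416 + 175) = -√(-4241) = -I*√4241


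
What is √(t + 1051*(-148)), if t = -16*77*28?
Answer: 6*I*√5279 ≈ 435.94*I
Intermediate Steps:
t = -34496 (t = -1232*28 = -34496)
√(t + 1051*(-148)) = √(-34496 + 1051*(-148)) = √(-34496 - 155548) = √(-190044) = 6*I*√5279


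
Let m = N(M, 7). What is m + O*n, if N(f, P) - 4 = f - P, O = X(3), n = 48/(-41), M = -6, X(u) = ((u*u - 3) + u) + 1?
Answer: -849/41 ≈ -20.707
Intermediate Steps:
X(u) = -2 + u + u² (X(u) = ((u² - 3) + u) + 1 = ((-3 + u²) + u) + 1 = (-3 + u + u²) + 1 = -2 + u + u²)
n = -48/41 (n = 48*(-1/41) = -48/41 ≈ -1.1707)
O = 10 (O = -2 + 3 + 3² = -2 + 3 + 9 = 10)
N(f, P) = 4 + f - P (N(f, P) = 4 + (f - P) = 4 + f - P)
m = -9 (m = 4 - 6 - 1*7 = 4 - 6 - 7 = -9)
m + O*n = -9 + 10*(-48/41) = -9 - 480/41 = -849/41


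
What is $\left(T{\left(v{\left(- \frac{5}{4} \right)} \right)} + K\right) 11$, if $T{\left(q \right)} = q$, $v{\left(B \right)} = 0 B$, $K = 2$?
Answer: $22$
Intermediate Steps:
$v{\left(B \right)} = 0$
$\left(T{\left(v{\left(- \frac{5}{4} \right)} \right)} + K\right) 11 = \left(0 + 2\right) 11 = 2 \cdot 11 = 22$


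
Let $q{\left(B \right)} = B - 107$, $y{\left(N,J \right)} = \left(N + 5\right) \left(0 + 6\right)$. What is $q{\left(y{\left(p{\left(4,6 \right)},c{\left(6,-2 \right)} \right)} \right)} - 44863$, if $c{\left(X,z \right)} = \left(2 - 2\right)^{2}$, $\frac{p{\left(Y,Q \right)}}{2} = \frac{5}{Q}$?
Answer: $-44930$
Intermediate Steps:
$p{\left(Y,Q \right)} = \frac{10}{Q}$ ($p{\left(Y,Q \right)} = 2 \frac{5}{Q} = \frac{10}{Q}$)
$c{\left(X,z \right)} = 0$ ($c{\left(X,z \right)} = 0^{2} = 0$)
$y{\left(N,J \right)} = 30 + 6 N$ ($y{\left(N,J \right)} = \left(5 + N\right) 6 = 30 + 6 N$)
$q{\left(B \right)} = -107 + B$
$q{\left(y{\left(p{\left(4,6 \right)},c{\left(6,-2 \right)} \right)} \right)} - 44863 = \left(-107 + \left(30 + 6 \cdot \frac{10}{6}\right)\right) - 44863 = \left(-107 + \left(30 + 6 \cdot 10 \cdot \frac{1}{6}\right)\right) - 44863 = \left(-107 + \left(30 + 6 \cdot \frac{5}{3}\right)\right) - 44863 = \left(-107 + \left(30 + 10\right)\right) - 44863 = \left(-107 + 40\right) - 44863 = -67 - 44863 = -44930$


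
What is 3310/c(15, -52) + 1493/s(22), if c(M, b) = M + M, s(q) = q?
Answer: 11761/66 ≈ 178.20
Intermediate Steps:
c(M, b) = 2*M
3310/c(15, -52) + 1493/s(22) = 3310/((2*15)) + 1493/22 = 3310/30 + 1493*(1/22) = 3310*(1/30) + 1493/22 = 331/3 + 1493/22 = 11761/66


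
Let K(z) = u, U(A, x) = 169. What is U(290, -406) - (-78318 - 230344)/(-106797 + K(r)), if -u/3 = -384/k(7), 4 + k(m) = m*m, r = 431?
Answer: 88678523/533857 ≈ 166.11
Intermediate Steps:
k(m) = -4 + m**2 (k(m) = -4 + m*m = -4 + m**2)
u = 128/5 (u = -(-1152)/(-4 + 7**2) = -(-1152)/(-4 + 49) = -(-1152)/45 = -3*(-128/15) = 128/5 ≈ 25.600)
K(z) = 128/5
U(290, -406) - (-78318 - 230344)/(-106797 + K(r)) = 169 - (-78318 - 230344)/(-106797 + 128/5) = 169 - (-308662)/(-533857/5) = 169 - (-308662)*(-5)/533857 = 169 - 1*1543310/533857 = 169 - 1543310/533857 = 88678523/533857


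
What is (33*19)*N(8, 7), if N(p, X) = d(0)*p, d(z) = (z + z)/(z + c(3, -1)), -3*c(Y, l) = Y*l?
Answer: 0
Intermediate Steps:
c(Y, l) = -Y*l/3
d(z) = 2*z/(1 + z) (d(z) = (z + z)/(z - 1/3*3*(-1)) = (2*z)/(z + 1) = (2*z)/(1 + z) = 2*z/(1 + z))
N(p, X) = 0 (N(p, X) = (2*0/(1 + 0))*p = (2*0/1)*p = (2*0*1)*p = 0*p = 0)
(33*19)*N(8, 7) = (33*19)*0 = 627*0 = 0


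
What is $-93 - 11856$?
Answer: $-11949$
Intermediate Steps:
$-93 - 11856 = -11949$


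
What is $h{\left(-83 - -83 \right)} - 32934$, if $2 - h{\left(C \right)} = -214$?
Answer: $-32718$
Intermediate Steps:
$h{\left(C \right)} = 216$ ($h{\left(C \right)} = 2 - -214 = 2 + 214 = 216$)
$h{\left(-83 - -83 \right)} - 32934 = 216 - 32934 = -32718$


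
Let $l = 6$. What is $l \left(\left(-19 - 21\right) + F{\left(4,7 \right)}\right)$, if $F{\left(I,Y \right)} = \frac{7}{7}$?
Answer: $-234$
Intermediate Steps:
$F{\left(I,Y \right)} = 1$ ($F{\left(I,Y \right)} = 7 \cdot \frac{1}{7} = 1$)
$l \left(\left(-19 - 21\right) + F{\left(4,7 \right)}\right) = 6 \left(\left(-19 - 21\right) + 1\right) = 6 \left(-40 + 1\right) = 6 \left(-39\right) = -234$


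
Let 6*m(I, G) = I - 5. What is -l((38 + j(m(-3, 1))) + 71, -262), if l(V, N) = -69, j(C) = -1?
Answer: 69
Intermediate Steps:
m(I, G) = -5/6 + I/6 (m(I, G) = (I - 5)/6 = (-5 + I)/6 = -5/6 + I/6)
-l((38 + j(m(-3, 1))) + 71, -262) = -1*(-69) = 69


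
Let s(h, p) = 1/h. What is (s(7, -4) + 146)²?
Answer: 1046529/49 ≈ 21358.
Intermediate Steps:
(s(7, -4) + 146)² = (1/7 + 146)² = (⅐ + 146)² = (1023/7)² = 1046529/49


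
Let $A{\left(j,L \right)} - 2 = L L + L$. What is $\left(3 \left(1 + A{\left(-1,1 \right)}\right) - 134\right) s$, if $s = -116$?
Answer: $13804$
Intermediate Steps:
$A{\left(j,L \right)} = 2 + L + L^{2}$ ($A{\left(j,L \right)} = 2 + \left(L L + L\right) = 2 + \left(L^{2} + L\right) = 2 + \left(L + L^{2}\right) = 2 + L + L^{2}$)
$\left(3 \left(1 + A{\left(-1,1 \right)}\right) - 134\right) s = \left(3 \left(1 + \left(2 + 1 + 1^{2}\right)\right) - 134\right) \left(-116\right) = \left(3 \left(1 + \left(2 + 1 + 1\right)\right) - 134\right) \left(-116\right) = \left(3 \left(1 + 4\right) - 134\right) \left(-116\right) = \left(3 \cdot 5 - 134\right) \left(-116\right) = \left(15 - 134\right) \left(-116\right) = \left(-119\right) \left(-116\right) = 13804$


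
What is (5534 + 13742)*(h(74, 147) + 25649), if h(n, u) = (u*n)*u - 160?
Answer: 31314922180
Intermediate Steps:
h(n, u) = -160 + n*u² (h(n, u) = (n*u)*u - 160 = n*u² - 160 = -160 + n*u²)
(5534 + 13742)*(h(74, 147) + 25649) = (5534 + 13742)*((-160 + 74*147²) + 25649) = 19276*((-160 + 74*21609) + 25649) = 19276*((-160 + 1599066) + 25649) = 19276*(1598906 + 25649) = 19276*1624555 = 31314922180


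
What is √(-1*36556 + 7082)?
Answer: I*√29474 ≈ 171.68*I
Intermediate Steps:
√(-1*36556 + 7082) = √(-36556 + 7082) = √(-29474) = I*√29474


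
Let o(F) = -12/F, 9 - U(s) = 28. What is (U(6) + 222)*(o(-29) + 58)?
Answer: 11858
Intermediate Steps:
U(s) = -19 (U(s) = 9 - 1*28 = 9 - 28 = -19)
(U(6) + 222)*(o(-29) + 58) = (-19 + 222)*(-12/(-29) + 58) = 203*(-12*(-1/29) + 58) = 203*(12/29 + 58) = 203*(1694/29) = 11858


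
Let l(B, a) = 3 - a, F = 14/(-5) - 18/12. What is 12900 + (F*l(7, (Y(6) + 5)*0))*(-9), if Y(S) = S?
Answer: 130161/10 ≈ 13016.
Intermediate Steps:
F = -43/10 (F = 14*(-⅕) - 18*1/12 = -14/5 - 3/2 = -43/10 ≈ -4.3000)
12900 + (F*l(7, (Y(6) + 5)*0))*(-9) = 12900 - 43*(3 - (6 + 5)*0)/10*(-9) = 12900 - 43*(3 - 11*0)/10*(-9) = 12900 - 43*(3 - 1*0)/10*(-9) = 12900 - 43*(3 + 0)/10*(-9) = 12900 - 43/10*3*(-9) = 12900 - 129/10*(-9) = 12900 + 1161/10 = 130161/10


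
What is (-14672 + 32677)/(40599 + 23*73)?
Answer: 18005/42278 ≈ 0.42587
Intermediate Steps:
(-14672 + 32677)/(40599 + 23*73) = 18005/(40599 + 1679) = 18005/42278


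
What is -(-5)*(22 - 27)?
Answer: -25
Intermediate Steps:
-(-5)*(22 - 27) = -(-5)*(-5) = -1*25 = -25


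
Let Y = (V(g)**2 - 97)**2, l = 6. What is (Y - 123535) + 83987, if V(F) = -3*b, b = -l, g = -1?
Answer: 11981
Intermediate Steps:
b = -6 (b = -1*6 = -6)
V(F) = 18 (V(F) = -3*(-6) = 18)
Y = 51529 (Y = (18**2 - 97)**2 = (324 - 97)**2 = 227**2 = 51529)
(Y - 123535) + 83987 = (51529 - 123535) + 83987 = -72006 + 83987 = 11981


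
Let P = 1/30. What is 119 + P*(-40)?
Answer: 353/3 ≈ 117.67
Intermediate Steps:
P = 1/30 ≈ 0.033333
119 + P*(-40) = 119 + (1/30)*(-40) = 119 - 4/3 = 353/3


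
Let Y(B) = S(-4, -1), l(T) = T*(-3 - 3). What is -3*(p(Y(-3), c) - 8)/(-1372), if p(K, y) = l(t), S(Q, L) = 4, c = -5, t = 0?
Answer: -6/343 ≈ -0.017493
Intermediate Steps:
l(T) = -6*T (l(T) = T*(-6) = -6*T)
Y(B) = 4
p(K, y) = 0 (p(K, y) = -6*0 = 0)
-3*(p(Y(-3), c) - 8)/(-1372) = -3*(0 - 8)/(-1372) = -3*(-8)*(-1/1372) = 24*(-1/1372) = -6/343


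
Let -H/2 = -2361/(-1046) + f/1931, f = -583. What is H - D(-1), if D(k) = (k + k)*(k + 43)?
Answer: 80883419/1009913 ≈ 80.089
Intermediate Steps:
D(k) = 2*k*(43 + k) (D(k) = (2*k)*(43 + k) = 2*k*(43 + k))
H = -3949273/1009913 (H = -2*(-2361/(-1046) - 583/1931) = -2*(-2361*(-1/1046) - 583*1/1931) = -2*(2361/1046 - 583/1931) = -2*3949273/2019826 = -3949273/1009913 ≈ -3.9105)
H - D(-1) = -3949273/1009913 - 2*(-1)*(43 - 1) = -3949273/1009913 - 2*(-1)*42 = -3949273/1009913 - 1*(-84) = -3949273/1009913 + 84 = 80883419/1009913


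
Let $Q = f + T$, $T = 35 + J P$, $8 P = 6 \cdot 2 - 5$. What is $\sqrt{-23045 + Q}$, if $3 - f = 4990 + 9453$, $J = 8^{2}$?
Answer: $i \sqrt{37394} \approx 193.38 i$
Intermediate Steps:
$J = 64$
$P = \frac{7}{8}$ ($P = \frac{6 \cdot 2 - 5}{8} = \frac{12 - 5}{8} = \frac{1}{8} \cdot 7 = \frac{7}{8} \approx 0.875$)
$f = -14440$ ($f = 3 - \left(4990 + 9453\right) = 3 - 14443 = -14440$)
$T = 91$ ($T = 35 + 64 \cdot \frac{7}{8} = 35 + 56 = 91$)
$Q = -14349$ ($Q = -14440 + 91 = -14349$)
$\sqrt{-23045 + Q} = \sqrt{-23045 - 14349} = \sqrt{-37394} = i \sqrt{37394}$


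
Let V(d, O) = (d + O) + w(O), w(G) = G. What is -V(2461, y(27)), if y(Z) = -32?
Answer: -2397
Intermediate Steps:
V(d, O) = d + 2*O (V(d, O) = (d + O) + O = (O + d) + O = d + 2*O)
-V(2461, y(27)) = -(2461 + 2*(-32)) = -(2461 - 64) = -1*2397 = -2397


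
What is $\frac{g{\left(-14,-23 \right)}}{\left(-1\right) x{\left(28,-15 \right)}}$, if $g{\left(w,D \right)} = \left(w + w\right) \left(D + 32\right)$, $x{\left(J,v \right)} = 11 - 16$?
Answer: $- \frac{252}{5} \approx -50.4$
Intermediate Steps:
$x{\left(J,v \right)} = -5$ ($x{\left(J,v \right)} = 11 - 16 = -5$)
$g{\left(w,D \right)} = 2 w \left(32 + D\right)$
$\frac{g{\left(-14,-23 \right)}}{\left(-1\right) x{\left(28,-15 \right)}} = \frac{2 \left(-14\right) \left(32 - 23\right)}{\left(-1\right) \left(-5\right)} = \frac{2 \left(-14\right) 9}{5} = \left(-252\right) \frac{1}{5} = - \frac{252}{5}$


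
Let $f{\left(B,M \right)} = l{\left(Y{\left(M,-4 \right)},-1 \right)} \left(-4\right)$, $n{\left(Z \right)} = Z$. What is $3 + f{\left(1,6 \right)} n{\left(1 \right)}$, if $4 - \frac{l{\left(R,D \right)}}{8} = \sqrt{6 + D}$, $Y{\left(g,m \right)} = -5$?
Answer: $-125 + 32 \sqrt{5} \approx -53.446$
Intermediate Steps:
$l{\left(R,D \right)} = 32 - 8 \sqrt{6 + D}$
$f{\left(B,M \right)} = -128 + 32 \sqrt{5}$ ($f{\left(B,M \right)} = \left(32 - 8 \sqrt{6 - 1}\right) \left(-4\right) = \left(32 - 8 \sqrt{5}\right) \left(-4\right) = -128 + 32 \sqrt{5}$)
$3 + f{\left(1,6 \right)} n{\left(1 \right)} = 3 + \left(-128 + 32 \sqrt{5}\right) 1 = 3 - \left(128 - 32 \sqrt{5}\right) = -125 + 32 \sqrt{5}$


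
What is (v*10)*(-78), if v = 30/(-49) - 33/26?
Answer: 71910/49 ≈ 1467.6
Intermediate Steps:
v = -2397/1274 (v = 30*(-1/49) - 33*1/26 = -30/49 - 33/26 = -2397/1274 ≈ -1.8815)
(v*10)*(-78) = -2397/1274*10*(-78) = -11985/637*(-78) = 71910/49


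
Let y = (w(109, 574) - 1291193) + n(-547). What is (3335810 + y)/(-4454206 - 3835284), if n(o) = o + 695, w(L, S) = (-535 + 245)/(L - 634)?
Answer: -214700383/870396450 ≈ -0.24667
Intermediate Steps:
w(L, S) = -290/(-634 + L)
n(o) = 695 + o
y = -135559667/105 (y = (-290/(-634 + 109) - 1291193) + (695 - 547) = (-290/(-525) - 1291193) + 148 = (-290*(-1/525) - 1291193) + 148 = (58/105 - 1291193) + 148 = -135575207/105 + 148 = -135559667/105 ≈ -1.2910e+6)
(3335810 + y)/(-4454206 - 3835284) = (3335810 - 135559667/105)/(-4454206 - 3835284) = (214700383/105)/(-8289490) = (214700383/105)*(-1/8289490) = -214700383/870396450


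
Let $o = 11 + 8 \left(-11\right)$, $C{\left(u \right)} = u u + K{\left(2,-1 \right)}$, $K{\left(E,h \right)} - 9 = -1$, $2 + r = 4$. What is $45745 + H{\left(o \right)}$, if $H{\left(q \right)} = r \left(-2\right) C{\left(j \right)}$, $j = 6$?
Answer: $45569$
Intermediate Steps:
$r = 2$ ($r = -2 + 4 = 2$)
$K{\left(E,h \right)} = 8$ ($K{\left(E,h \right)} = 9 - 1 = 8$)
$C{\left(u \right)} = 8 + u^{2}$ ($C{\left(u \right)} = u u + 8 = u^{2} + 8 = 8 + u^{2}$)
$o = -77$ ($o = 11 - 88 = -77$)
$H{\left(q \right)} = -176$ ($H{\left(q \right)} = 2 \left(-2\right) \left(8 + 6^{2}\right) = - 4 \left(8 + 36\right) = \left(-4\right) 44 = -176$)
$45745 + H{\left(o \right)} = 45745 - 176 = 45569$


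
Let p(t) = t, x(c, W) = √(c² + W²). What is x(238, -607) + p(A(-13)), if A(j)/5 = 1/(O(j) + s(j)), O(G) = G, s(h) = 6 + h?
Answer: -¼ + √425093 ≈ 651.74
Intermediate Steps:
A(j) = 5/(6 + 2*j) (A(j) = 5/(j + (6 + j)) = 5/(6 + 2*j))
x(c, W) = √(W² + c²)
x(238, -607) + p(A(-13)) = √((-607)² + 238²) + 5/(2*(3 - 13)) = √(368449 + 56644) + (5/2)/(-10) = √425093 + (5/2)*(-⅒) = √425093 - ¼ = -¼ + √425093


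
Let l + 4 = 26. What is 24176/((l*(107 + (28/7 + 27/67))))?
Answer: 101237/10263 ≈ 9.8643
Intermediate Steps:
l = 22 (l = -4 + 26 = 22)
24176/((l*(107 + (28/7 + 27/67)))) = 24176/((22*(107 + (28/7 + 27/67)))) = 24176/((22*(107 + (28*(⅐) + 27*(1/67))))) = 24176/((22*(107 + (4 + 27/67)))) = 24176/((22*(107 + 295/67))) = 24176/((22*(7464/67))) = 24176/(164208/67) = 24176*(67/164208) = 101237/10263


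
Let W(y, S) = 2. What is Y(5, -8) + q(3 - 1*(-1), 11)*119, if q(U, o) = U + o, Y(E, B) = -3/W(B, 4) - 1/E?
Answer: 17833/10 ≈ 1783.3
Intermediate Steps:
Y(E, B) = -3/2 - 1/E
Y(5, -8) + q(3 - 1*(-1), 11)*119 = (-3/2 - 1/5) + ((3 - 1*(-1)) + 11)*119 = (-3/2 - 1*⅕) + ((3 + 1) + 11)*119 = (-3/2 - ⅕) + (4 + 11)*119 = -17/10 + 15*119 = -17/10 + 1785 = 17833/10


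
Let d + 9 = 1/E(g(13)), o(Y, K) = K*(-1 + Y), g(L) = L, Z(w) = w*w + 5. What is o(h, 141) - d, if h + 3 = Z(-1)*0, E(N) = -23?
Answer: -12764/23 ≈ -554.96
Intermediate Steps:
Z(w) = 5 + w² (Z(w) = w² + 5 = 5 + w²)
h = -3 (h = -3 + (5 + (-1)²)*0 = -3 + (5 + 1)*0 = -3 + 6*0 = -3 + 0 = -3)
d = -208/23 (d = -9 + 1/(-23) = -9 - 1/23 = -208/23 ≈ -9.0435)
o(h, 141) - d = 141*(-1 - 3) - 1*(-208/23) = 141*(-4) + 208/23 = -564 + 208/23 = -12764/23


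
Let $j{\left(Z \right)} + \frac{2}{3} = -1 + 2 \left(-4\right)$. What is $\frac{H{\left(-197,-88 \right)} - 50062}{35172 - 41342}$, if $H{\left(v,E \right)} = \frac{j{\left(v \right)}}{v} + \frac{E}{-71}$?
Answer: $\frac{420119503}{51779874} \approx 8.1136$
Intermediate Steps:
$j{\left(Z \right)} = - \frac{29}{3}$ ($j{\left(Z \right)} = - \frac{2}{3} + \left(-1 + 2 \left(-4\right)\right) = - \frac{2}{3} - 9 = - \frac{29}{3}$)
$H{\left(v,E \right)} = - \frac{29}{3 v} - \frac{E}{71}$ ($H{\left(v,E \right)} = - \frac{29}{3 v} + \frac{E}{-71} = - \frac{29}{3 v} + E \left(- \frac{1}{71}\right) = - \frac{29}{3 v} - \frac{E}{71}$)
$\frac{H{\left(-197,-88 \right)} - 50062}{35172 - 41342} = \frac{\left(- \frac{29}{3 \left(-197\right)} - - \frac{88}{71}\right) - 50062}{35172 - 41342} = \frac{\left(\left(- \frac{29}{3}\right) \left(- \frac{1}{197}\right) + \frac{88}{71}\right) - 50062}{-6170} = \left(\left(\frac{29}{591} + \frac{88}{71}\right) - 50062\right) \left(- \frac{1}{6170}\right) = \left(\frac{54067}{41961} - 50062\right) \left(- \frac{1}{6170}\right) = \left(- \frac{2100597515}{41961}\right) \left(- \frac{1}{6170}\right) = \frac{420119503}{51779874}$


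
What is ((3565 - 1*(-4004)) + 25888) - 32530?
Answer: 927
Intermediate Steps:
((3565 - 1*(-4004)) + 25888) - 32530 = ((3565 + 4004) + 25888) - 32530 = (7569 + 25888) - 32530 = 33457 - 32530 = 927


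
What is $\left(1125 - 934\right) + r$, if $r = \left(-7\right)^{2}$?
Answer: $240$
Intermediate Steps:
$r = 49$
$\left(1125 - 934\right) + r = \left(1125 - 934\right) + 49 = 191 + 49 = 240$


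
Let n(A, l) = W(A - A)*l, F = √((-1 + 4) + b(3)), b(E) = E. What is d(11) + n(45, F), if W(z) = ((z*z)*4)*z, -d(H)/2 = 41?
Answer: -82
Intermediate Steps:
d(H) = -82 (d(H) = -2*41 = -82)
W(z) = 4*z³ (W(z) = (z²*4)*z = (4*z²)*z = 4*z³)
F = √6 (F = √((-1 + 4) + 3) = √(3 + 3) = √6 ≈ 2.4495)
n(A, l) = 0 (n(A, l) = (4*(A - A)³)*l = (4*0³)*l = (4*0)*l = 0*l = 0)
d(11) + n(45, F) = -82 + 0 = -82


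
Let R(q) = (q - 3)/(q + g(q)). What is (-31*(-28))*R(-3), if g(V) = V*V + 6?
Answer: -434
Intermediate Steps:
g(V) = 6 + V² (g(V) = V² + 6 = 6 + V²)
R(q) = (-3 + q)/(6 + q + q²) (R(q) = (q - 3)/(q + (6 + q²)) = (-3 + q)/(6 + q + q²))
(-31*(-28))*R(-3) = (-31*(-28))*((-3 - 3)/(6 - 3 + (-3)²)) = 868*(-6/(6 - 3 + 9)) = 868*(-6/12) = 868*((1/12)*(-6)) = 868*(-½) = -434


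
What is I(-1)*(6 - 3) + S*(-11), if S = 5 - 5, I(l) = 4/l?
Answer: -12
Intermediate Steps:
S = 0
I(-1)*(6 - 3) + S*(-11) = (4/(-1))*(6 - 3) + 0*(-11) = (4*(-1))*3 + 0 = -4*3 + 0 = -12 + 0 = -12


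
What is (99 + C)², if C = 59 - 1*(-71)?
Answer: 52441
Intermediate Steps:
C = 130 (C = 59 + 71 = 130)
(99 + C)² = (99 + 130)² = 229² = 52441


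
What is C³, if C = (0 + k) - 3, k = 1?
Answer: -8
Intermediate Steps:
C = -2 (C = (0 + 1) - 3 = 1 - 3 = -2)
C³ = (-2)³ = -8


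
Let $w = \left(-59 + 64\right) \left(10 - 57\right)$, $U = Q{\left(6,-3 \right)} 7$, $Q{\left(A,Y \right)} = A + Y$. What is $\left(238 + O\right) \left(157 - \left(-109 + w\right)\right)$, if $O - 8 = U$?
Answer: $133767$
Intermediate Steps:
$U = 21$ ($U = \left(6 - 3\right) 7 = 3 \cdot 7 = 21$)
$O = 29$ ($O = 8 + 21 = 29$)
$w = -235$ ($w = 5 \left(-47\right) = -235$)
$\left(238 + O\right) \left(157 - \left(-109 + w\right)\right) = \left(238 + 29\right) \left(157 + \left(109 - -235\right)\right) = 267 \left(157 + \left(109 + 235\right)\right) = 267 \left(157 + 344\right) = 267 \cdot 501 = 133767$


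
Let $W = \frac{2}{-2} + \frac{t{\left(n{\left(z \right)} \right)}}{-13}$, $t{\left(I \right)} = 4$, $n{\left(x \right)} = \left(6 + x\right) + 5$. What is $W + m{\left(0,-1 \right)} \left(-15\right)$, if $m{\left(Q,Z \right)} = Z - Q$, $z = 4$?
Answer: $\frac{178}{13} \approx 13.692$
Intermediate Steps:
$n{\left(x \right)} = 11 + x$
$W = - \frac{17}{13}$ ($W = \frac{2}{-2} + \frac{4}{-13} = 2 \left(- \frac{1}{2}\right) + 4 \left(- \frac{1}{13}\right) = -1 - \frac{4}{13} = - \frac{17}{13} \approx -1.3077$)
$W + m{\left(0,-1 \right)} \left(-15\right) = - \frac{17}{13} + \left(-1 - 0\right) \left(-15\right) = - \frac{17}{13} + \left(-1 + 0\right) \left(-15\right) = - \frac{17}{13} - -15 = - \frac{17}{13} + 15 = \frac{178}{13}$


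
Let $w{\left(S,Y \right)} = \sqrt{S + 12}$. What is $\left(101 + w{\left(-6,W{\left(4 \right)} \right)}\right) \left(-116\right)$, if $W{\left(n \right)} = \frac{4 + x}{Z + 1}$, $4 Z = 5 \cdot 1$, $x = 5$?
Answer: $-11716 - 116 \sqrt{6} \approx -12000.0$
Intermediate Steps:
$Z = \frac{5}{4}$ ($Z = \frac{5 \cdot 1}{4} = \frac{1}{4} \cdot 5 = \frac{5}{4} \approx 1.25$)
$W{\left(n \right)} = 4$ ($W{\left(n \right)} = \frac{4 + 5}{\frac{5}{4} + 1} = \frac{9}{\frac{9}{4}} = 9 \cdot \frac{4}{9} = 4$)
$w{\left(S,Y \right)} = \sqrt{12 + S}$
$\left(101 + w{\left(-6,W{\left(4 \right)} \right)}\right) \left(-116\right) = \left(101 + \sqrt{12 - 6}\right) \left(-116\right) = \left(101 + \sqrt{6}\right) \left(-116\right) = -11716 - 116 \sqrt{6}$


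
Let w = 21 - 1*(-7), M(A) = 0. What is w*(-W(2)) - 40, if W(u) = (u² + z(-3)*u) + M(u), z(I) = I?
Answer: 16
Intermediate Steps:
W(u) = u² - 3*u (W(u) = (u² - 3*u) + 0 = u² - 3*u)
w = 28 (w = 21 + 7 = 28)
w*(-W(2)) - 40 = 28*(-2*(-3 + 2)) - 40 = 28*(-2*(-1)) - 40 = 28*(-1*(-2)) - 40 = 28*2 - 40 = 56 - 40 = 16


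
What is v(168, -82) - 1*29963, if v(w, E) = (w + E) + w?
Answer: -29709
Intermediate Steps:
v(w, E) = E + 2*w (v(w, E) = (E + w) + w = E + 2*w)
v(168, -82) - 1*29963 = (-82 + 2*168) - 1*29963 = (-82 + 336) - 29963 = 254 - 29963 = -29709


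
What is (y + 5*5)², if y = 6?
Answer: 961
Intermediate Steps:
(y + 5*5)² = (6 + 5*5)² = (6 + 25)² = 31² = 961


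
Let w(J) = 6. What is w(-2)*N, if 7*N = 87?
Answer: 522/7 ≈ 74.571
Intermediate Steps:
N = 87/7 (N = (⅐)*87 = 87/7 ≈ 12.429)
w(-2)*N = 6*(87/7) = 522/7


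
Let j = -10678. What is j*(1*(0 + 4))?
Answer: -42712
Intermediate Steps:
j*(1*(0 + 4)) = -10678*(0 + 4) = -10678*4 = -42712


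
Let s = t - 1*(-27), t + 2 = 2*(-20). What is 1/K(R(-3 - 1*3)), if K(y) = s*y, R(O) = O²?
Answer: -1/540 ≈ -0.0018519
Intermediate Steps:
t = -42 (t = -2 + 2*(-20) = -2 - 40 = -42)
s = -15 (s = -42 - 1*(-27) = -42 + 27 = -15)
K(y) = -15*y
1/K(R(-3 - 1*3)) = 1/(-15*(-3 - 1*3)²) = 1/(-15*(-3 - 3)²) = 1/(-15*(-6)²) = 1/(-15*36) = 1/(-540) = -1/540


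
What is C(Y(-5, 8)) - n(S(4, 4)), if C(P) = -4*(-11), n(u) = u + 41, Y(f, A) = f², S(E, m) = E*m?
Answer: -13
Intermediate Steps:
n(u) = 41 + u
C(P) = 44
C(Y(-5, 8)) - n(S(4, 4)) = 44 - (41 + 4*4) = 44 - (41 + 16) = 44 - 1*57 = 44 - 57 = -13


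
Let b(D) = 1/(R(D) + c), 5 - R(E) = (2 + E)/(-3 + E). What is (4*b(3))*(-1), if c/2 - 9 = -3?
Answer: 0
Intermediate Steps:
c = 12 (c = 18 + 2*(-3) = 18 - 6 = 12)
R(E) = 5 - (2 + E)/(-3 + E)
b(D) = 1/(12 + (-17 + 4*D)/(-3 + D)) (b(D) = 1/((-17 + 4*D)/(-3 + D) + 12) = 1/(12 + (-17 + 4*D)/(-3 + D)))
(4*b(3))*(-1) = (4*((-3 + 3)/(-53 + 16*3)))*(-1) = (4*(0/(-53 + 48)))*(-1) = (4*(0/(-5)))*(-1) = (4*(-1/5*0))*(-1) = (4*0)*(-1) = 0*(-1) = 0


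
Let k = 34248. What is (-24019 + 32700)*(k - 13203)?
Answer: 182691645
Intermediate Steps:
(-24019 + 32700)*(k - 13203) = (-24019 + 32700)*(34248 - 13203) = 8681*21045 = 182691645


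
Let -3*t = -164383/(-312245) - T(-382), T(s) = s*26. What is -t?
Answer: 3101381723/936735 ≈ 3310.8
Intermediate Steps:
T(s) = 26*s
t = -3101381723/936735 (t = -(-164383/(-312245) - 26*(-382))/3 = -(-164383*(-1/312245) - 1*(-9932))/3 = -(164383/312245 + 9932)/3 = -⅓*3101381723/312245 = -3101381723/936735 ≈ -3310.8)
-t = -1*(-3101381723/936735) = 3101381723/936735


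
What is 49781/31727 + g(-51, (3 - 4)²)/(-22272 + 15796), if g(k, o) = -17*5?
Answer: 325078551/205464052 ≈ 1.5822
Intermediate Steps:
g(k, o) = -85
49781/31727 + g(-51, (3 - 4)²)/(-22272 + 15796) = 49781/31727 - 85/(-22272 + 15796) = 49781*(1/31727) - 85/(-6476) = 49781/31727 - 85*(-1/6476) = 49781/31727 + 85/6476 = 325078551/205464052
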